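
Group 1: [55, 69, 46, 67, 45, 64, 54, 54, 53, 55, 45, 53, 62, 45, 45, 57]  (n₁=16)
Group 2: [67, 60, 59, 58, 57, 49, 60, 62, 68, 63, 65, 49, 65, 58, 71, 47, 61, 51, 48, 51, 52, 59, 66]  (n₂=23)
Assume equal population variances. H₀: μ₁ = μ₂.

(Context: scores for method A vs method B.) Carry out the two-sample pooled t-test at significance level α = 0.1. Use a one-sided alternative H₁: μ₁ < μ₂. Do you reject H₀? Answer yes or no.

x̄₁=54.312, s₁=7.989, n₁=16
x̄₂=58.522, s₂=7.019, n₂=23
s_p² = [15·7.989² + 22·7.019²]/37 = 55.1669
SE = √(s_p²·(1/16+1/23)) = 2.4180
t = (54.312−58.522)/2.4180 = -1.7408
df = 37
p-value (one-sided, H₁ less) = 0.04501
At α=0.1: p < α → reject H₀

reject H₀: yes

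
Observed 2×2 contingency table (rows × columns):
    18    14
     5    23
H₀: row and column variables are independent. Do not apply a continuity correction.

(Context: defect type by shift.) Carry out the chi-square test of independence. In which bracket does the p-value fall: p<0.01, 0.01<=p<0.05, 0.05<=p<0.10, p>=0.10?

Row totals [32, 28], col totals [23, 37], n=60
χ² = (18−12.27)²/12.27 + (14−19.73)²/19.73 + (5−10.73)²/10.73 + (23−17.27)²/17.27 = 9.3117
df = 1
p-value (upper-tail) = 0.00228
→ bracket: p<0.01

p-value bracket: p<0.01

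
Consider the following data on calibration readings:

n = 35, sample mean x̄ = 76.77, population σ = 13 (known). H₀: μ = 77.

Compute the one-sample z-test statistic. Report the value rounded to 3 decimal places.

test statistic = -0.105

SE = σ/√n = 13/√35 = 2.1974
z = (x̄−μ₀)/SE = (76.77−77)/2.1974 = -0.1047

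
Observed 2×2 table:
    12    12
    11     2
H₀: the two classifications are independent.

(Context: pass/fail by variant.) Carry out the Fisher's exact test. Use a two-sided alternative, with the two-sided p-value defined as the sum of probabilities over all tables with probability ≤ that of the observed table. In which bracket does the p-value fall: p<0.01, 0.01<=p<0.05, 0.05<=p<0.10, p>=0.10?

Margins: r₁=24, r₂=13, c₁=23, c₂=14, n=37
p_obs = C(24,12)·C(13,11)/C(37,23); sum pmf over tables with pmf ≤ p_obs
p-value (two-sided) = 0.07404
→ bracket: 0.05<=p<0.10

p-value bracket: 0.05<=p<0.10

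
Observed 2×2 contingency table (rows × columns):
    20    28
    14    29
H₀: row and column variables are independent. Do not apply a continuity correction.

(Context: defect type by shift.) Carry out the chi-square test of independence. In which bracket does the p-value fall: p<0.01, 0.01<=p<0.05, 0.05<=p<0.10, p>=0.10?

p-value bracket: p>=0.10

Row totals [48, 43], col totals [34, 57], n=91
χ² = (20−17.93)²/17.93 + (28−30.07)²/30.07 + (14−16.07)²/16.07 + (29−26.93)²/26.93 = 0.8041
df = 1
p-value (upper-tail) = 0.36988
→ bracket: p>=0.10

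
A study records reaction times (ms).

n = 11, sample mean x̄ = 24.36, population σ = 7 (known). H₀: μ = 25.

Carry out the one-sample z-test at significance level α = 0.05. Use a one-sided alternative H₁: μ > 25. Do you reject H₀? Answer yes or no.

SE = σ/√n = 7/√11 = 2.1106
z = (x̄−μ₀)/SE = (24.36−25)/2.1106 = -0.3032
p-value (one-sided, H₁ greater) = 0.61914
At α=0.05: p ≥ α → fail to reject H₀

reject H₀: no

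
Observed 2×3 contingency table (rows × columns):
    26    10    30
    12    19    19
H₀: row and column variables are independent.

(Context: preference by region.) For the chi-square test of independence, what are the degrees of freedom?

degrees of freedom = 2

df = (r−1)(c−1) = (2−1)·(3−1) = 2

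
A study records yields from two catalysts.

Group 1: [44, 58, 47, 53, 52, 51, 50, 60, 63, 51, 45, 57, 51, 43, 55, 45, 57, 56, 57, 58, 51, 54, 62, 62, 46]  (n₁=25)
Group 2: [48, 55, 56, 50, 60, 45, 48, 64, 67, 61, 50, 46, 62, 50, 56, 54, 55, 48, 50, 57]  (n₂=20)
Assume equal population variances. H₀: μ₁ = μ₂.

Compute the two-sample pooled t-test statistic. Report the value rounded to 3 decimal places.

x̄₁=53.120, s₁=5.925, n₁=25
x̄₂=54.100, s₂=6.299, n₂=20
s_p² = [24·5.925² + 19·6.299²]/43 = 37.1265
SE = √(s_p²·(1/25+1/20)) = 1.8279
t = (53.120−54.100)/1.8279 = -0.5361
df = 43

test statistic = -0.536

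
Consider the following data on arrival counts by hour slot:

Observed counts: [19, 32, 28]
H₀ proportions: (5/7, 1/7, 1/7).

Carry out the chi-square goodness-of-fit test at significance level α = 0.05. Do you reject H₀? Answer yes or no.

reject H₀: yes

n = 79; E_i = n·p_i = [56.43, 11.29, 11.29]
χ² = (19−56.43)²/56.43 + (32−11.29)²/11.29 + (28−11.29)²/11.29 = 87.6000
df = 2
p-value (upper-tail) = 0.00000
At α=0.05: p < α → reject H₀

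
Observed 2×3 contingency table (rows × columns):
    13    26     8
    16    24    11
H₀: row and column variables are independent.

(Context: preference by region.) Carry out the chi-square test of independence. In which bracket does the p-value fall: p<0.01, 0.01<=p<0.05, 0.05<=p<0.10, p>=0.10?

p-value bracket: p>=0.10

Row totals [47, 51], col totals [29, 50, 19], n=98
χ² = (13−13.91)²/13.91 + (26−23.98)²/23.98 + (8−9.11)²/9.11 + (16−15.09)²/15.09 + (24−26.02)²/26.02 + (11−9.89)²/9.89 = 0.7019
df = 2
p-value (upper-tail) = 0.70401
→ bracket: p>=0.10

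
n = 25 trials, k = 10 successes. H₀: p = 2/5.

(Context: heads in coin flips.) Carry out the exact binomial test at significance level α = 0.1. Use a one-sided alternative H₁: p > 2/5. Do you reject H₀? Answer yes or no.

Exact binomial: n=25, k=10, p₀=2/5=0.4000
P(X≥10) from Σ C(n,i)·p₀^i·(1−p₀)^(n−i)
p-value (one-sided, H₁ greater) = 0.57538
At α=0.1: p ≥ α → fail to reject H₀

reject H₀: no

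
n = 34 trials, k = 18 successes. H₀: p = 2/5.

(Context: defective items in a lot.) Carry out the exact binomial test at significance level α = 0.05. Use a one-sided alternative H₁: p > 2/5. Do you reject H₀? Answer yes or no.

Exact binomial: n=34, k=18, p₀=2/5=0.4000
P(X≥18) from Σ C(n,i)·p₀^i·(1−p₀)^(n−i)
p-value (one-sided, H₁ greater) = 0.08717
At α=0.05: p ≥ α → fail to reject H₀

reject H₀: no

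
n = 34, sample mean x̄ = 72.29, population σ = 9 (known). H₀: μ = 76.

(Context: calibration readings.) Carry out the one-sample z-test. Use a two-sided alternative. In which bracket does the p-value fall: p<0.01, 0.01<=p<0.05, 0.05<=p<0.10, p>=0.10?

p-value bracket: 0.01<=p<0.05

SE = σ/√n = 9/√34 = 1.5435
z = (x̄−μ₀)/SE = (72.29−76)/1.5435 = -2.4036
p-value (two-sided) = 0.01623
→ bracket: 0.01<=p<0.05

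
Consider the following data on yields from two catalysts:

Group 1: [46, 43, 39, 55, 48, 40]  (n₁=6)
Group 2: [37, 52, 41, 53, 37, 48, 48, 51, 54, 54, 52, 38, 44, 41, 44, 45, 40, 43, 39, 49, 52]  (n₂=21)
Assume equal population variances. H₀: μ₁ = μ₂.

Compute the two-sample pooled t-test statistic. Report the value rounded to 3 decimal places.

x̄₁=45.167, s₁=5.913, n₁=6
x̄₂=45.810, s₂=5.938, n₂=21
s_p² = [5·5.913² + 20·5.938²]/25 = 35.2029
SE = √(s_p²·(1/6+1/21)) = 2.7465
t = (45.167−45.810)/2.7465 = -0.2341
df = 25

test statistic = -0.234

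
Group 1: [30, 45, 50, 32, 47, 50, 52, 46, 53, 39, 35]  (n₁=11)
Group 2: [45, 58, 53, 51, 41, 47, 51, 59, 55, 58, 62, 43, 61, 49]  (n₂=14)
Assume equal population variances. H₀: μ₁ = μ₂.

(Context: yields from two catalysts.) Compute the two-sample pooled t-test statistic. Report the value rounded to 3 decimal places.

test statistic = -2.941

x̄₁=43.545, s₁=8.214, n₁=11
x̄₂=52.357, s₂=6.778, n₂=14
s_p² = [10·8.214² + 13·6.778²]/23 = 55.3018
SE = √(s_p²·(1/11+1/14)) = 2.9963
t = (43.545−52.357)/2.9963 = -2.9409
df = 23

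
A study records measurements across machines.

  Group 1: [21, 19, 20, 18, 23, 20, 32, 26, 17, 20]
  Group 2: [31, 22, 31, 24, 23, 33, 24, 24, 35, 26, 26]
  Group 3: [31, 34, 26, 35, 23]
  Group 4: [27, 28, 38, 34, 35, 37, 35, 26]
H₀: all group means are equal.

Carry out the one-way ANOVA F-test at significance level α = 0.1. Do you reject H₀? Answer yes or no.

reject H₀: yes

Group means [21.60, 27.18, 29.80, 32.50], grand mean 27.176
SSB = Σnᵢ(x̄ᵢ−x̄)² = 572.105; SSW = ΣΣ(x−x̄ᵢ)² = 644.836
MSB = 572.105/3 = 190.7016; MSW = 644.836/30 = 21.4945
F = MSB/MSW = 8.8721
df = (3, 30)
p-value (upper-tail) = 0.00023
At α=0.1: p < α → reject H₀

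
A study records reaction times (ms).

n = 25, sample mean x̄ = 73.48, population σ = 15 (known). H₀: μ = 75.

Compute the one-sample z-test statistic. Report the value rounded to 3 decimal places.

test statistic = -0.507

SE = σ/√n = 15/√25 = 3.0000
z = (x̄−μ₀)/SE = (73.48−75)/3.0000 = -0.5067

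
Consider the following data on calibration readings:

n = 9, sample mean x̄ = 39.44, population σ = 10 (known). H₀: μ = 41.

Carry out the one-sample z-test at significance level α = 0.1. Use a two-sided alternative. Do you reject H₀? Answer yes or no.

reject H₀: no

SE = σ/√n = 10/√9 = 3.3333
z = (x̄−μ₀)/SE = (39.44−41)/3.3333 = -0.4680
p-value (two-sided) = 0.63978
At α=0.1: p ≥ α → fail to reject H₀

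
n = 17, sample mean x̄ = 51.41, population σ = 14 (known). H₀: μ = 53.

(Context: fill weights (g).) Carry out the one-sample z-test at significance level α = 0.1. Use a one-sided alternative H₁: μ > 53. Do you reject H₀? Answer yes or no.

SE = σ/√n = 14/√17 = 3.3955
z = (x̄−μ₀)/SE = (51.41−53)/3.3955 = -0.4683
p-value (one-sided, H₁ greater) = 0.68020
At α=0.1: p ≥ α → fail to reject H₀

reject H₀: no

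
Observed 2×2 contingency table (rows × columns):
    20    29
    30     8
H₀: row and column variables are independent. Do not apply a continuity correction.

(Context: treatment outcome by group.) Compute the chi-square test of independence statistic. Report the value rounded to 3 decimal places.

test statistic = 12.732

Row totals [49, 38], col totals [50, 37], n=87
χ² = (20−28.16)²/28.16 + (29−20.84)²/20.84 + (30−21.84)²/21.84 + (8−16.16)²/16.16 = 12.7316
df = 1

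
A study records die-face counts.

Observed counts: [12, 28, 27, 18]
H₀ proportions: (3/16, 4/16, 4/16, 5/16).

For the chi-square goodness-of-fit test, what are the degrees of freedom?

degrees of freedom = 3

df = k − 1 = 4 − 1 = 3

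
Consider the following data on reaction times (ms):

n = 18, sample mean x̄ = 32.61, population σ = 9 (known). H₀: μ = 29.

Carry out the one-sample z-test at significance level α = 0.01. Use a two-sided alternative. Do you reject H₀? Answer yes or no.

reject H₀: no

SE = σ/√n = 9/√18 = 2.1213
z = (x̄−μ₀)/SE = (32.61−29)/2.1213 = 1.7018
p-value (two-sided) = 0.08880
At α=0.01: p ≥ α → fail to reject H₀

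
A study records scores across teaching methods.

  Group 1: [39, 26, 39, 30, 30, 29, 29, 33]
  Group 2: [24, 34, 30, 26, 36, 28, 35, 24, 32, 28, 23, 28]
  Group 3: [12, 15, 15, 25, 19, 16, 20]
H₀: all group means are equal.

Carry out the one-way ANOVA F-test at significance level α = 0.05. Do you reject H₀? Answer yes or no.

Group means [31.88, 29.00, 17.43], grand mean 26.852
SSB = Σnᵢ(x̄ᵢ−x̄)² = 878.818; SSW = ΣΣ(x−x̄ᵢ)² = 488.589
MSB = 878.818/2 = 439.4091; MSW = 488.589/24 = 20.3579
F = MSB/MSW = 21.5842
df = (2, 24)
p-value (upper-tail) = 0.00000
At α=0.05: p < α → reject H₀

reject H₀: yes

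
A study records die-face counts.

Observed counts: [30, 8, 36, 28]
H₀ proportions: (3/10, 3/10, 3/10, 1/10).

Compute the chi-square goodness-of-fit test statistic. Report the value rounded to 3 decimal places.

test statistic = 48.719

n = 102; E_i = n·p_i = [30.60, 30.60, 30.60, 10.20]
χ² = (30−30.60)²/30.60 + (8−30.60)²/30.60 + (36−30.60)²/30.60 + (28−10.20)²/10.20 = 48.7190
df = 3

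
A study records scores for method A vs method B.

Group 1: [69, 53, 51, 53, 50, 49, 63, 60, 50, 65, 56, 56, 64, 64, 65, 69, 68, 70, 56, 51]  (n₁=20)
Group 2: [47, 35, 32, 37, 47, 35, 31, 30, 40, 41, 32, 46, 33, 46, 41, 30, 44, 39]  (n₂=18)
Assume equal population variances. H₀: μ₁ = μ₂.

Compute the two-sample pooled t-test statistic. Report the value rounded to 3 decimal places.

test statistic = 9.481

x̄₁=59.100, s₁=7.362, n₁=20
x̄₂=38.111, s₂=6.144, n₂=18
s_p² = [19·7.362² + 17·6.144²]/36 = 46.4327
SE = √(s_p²·(1/20+1/18)) = 2.2139
t = (59.100−38.111)/2.2139 = 9.4806
df = 36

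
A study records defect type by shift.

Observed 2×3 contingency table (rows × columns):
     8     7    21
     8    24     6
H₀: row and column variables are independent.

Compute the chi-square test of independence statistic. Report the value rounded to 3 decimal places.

test statistic = 17.615

Row totals [36, 38], col totals [16, 31, 27], n=74
χ² = (8−7.78)²/7.78 + (7−15.08)²/15.08 + (21−13.14)²/13.14 + (8−8.22)²/8.22 + (24−15.92)²/15.92 + (6−13.86)²/13.86 = 17.6147
df = 2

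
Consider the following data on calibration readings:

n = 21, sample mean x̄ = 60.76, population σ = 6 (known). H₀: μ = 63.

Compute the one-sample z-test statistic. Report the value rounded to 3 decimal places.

SE = σ/√n = 6/√21 = 1.3093
z = (x̄−μ₀)/SE = (60.76−63)/1.3093 = -1.7108

test statistic = -1.711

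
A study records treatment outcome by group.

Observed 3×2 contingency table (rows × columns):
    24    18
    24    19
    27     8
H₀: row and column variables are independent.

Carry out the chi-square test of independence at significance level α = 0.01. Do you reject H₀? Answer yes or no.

Row totals [42, 43, 35], col totals [75, 45], n=120
χ² = (24−26.25)²/26.25 + (18−15.75)²/15.75 + (24−26.88)²/26.88 + (19−16.12)²/16.12 + (27−21.88)²/21.88 + (8−13.12)²/13.12 = 4.5363
df = 2
p-value (upper-tail) = 0.10350
At α=0.01: p ≥ α → fail to reject H₀

reject H₀: no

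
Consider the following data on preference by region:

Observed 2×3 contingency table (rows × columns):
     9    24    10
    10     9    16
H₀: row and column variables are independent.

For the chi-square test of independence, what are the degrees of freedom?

df = (r−1)(c−1) = (2−1)·(3−1) = 2

degrees of freedom = 2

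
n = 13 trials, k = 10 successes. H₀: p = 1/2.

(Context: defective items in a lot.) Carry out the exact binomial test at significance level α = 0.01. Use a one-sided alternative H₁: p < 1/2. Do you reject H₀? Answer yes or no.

reject H₀: no

Exact binomial: n=13, k=10, p₀=1/2=0.5000
P(X≤10) from Σ C(n,i)·p₀^i·(1−p₀)^(n−i)
p-value (one-sided, H₁ less) = 0.98877
At α=0.01: p ≥ α → fail to reject H₀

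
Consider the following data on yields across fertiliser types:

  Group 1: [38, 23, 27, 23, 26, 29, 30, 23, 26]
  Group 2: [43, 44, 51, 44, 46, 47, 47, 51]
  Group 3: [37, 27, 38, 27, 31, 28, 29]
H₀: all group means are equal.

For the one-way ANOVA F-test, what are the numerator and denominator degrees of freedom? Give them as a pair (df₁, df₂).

k = 3 groups, N = 24 total
df = (k−1, N−k) = (3−1, 24−3) = (2, 21)

degrees of freedom = [2, 21]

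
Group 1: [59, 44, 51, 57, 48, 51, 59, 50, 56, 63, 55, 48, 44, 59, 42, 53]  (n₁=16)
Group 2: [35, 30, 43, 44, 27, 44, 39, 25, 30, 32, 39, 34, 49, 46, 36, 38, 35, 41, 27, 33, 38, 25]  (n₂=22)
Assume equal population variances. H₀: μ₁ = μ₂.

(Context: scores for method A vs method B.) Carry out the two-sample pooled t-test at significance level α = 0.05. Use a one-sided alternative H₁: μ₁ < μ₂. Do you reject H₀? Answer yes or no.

reject H₀: no

x̄₁=52.438, s₁=6.229, n₁=16
x̄₂=35.909, s₂=6.914, n₂=22
s_p² = [15·6.229² + 21·6.914²]/36 = 44.0488
SE = √(s_p²·(1/16+1/22)) = 2.1807
t = (52.438−35.909)/2.1807 = 7.5796
df = 36
p-value (one-sided, H₁ less) = 1.00000
At α=0.05: p ≥ α → fail to reject H₀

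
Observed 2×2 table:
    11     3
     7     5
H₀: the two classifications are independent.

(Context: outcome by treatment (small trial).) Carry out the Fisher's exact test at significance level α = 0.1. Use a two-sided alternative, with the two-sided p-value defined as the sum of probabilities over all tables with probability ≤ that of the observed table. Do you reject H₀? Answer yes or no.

reject H₀: no

Margins: r₁=14, r₂=12, c₁=18, c₂=8, n=26
p_obs = C(14,11)·C(12,7)/C(26,18); sum pmf over tables with pmf ≤ p_obs
p-value (two-sided) = 0.40092
At α=0.1: p ≥ α → fail to reject H₀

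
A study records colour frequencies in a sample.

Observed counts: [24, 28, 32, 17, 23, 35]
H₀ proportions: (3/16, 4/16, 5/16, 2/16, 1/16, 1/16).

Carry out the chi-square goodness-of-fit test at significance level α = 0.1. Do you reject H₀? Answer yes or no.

reject H₀: yes

n = 159; E_i = n·p_i = [29.81, 39.75, 49.69, 19.88, 9.94, 9.94]
χ² = (24−29.81)²/29.81 + (28−39.75)²/39.75 + (32−49.69)²/49.69 + (17−19.88)²/19.88 + (23−9.94)²/9.94 + (35−9.94)²/9.94 = 91.6969
df = 5
p-value (upper-tail) = 0.00000
At α=0.1: p < α → reject H₀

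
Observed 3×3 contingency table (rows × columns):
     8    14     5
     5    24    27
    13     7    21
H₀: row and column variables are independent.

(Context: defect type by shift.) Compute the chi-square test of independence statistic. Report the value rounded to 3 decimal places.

Row totals [27, 56, 41], col totals [26, 45, 53], n=124
χ² = (8−5.66)²/5.66 + (14−9.80)²/9.80 + (5−11.54)²/11.54 + (5−11.74)²/11.74 + (24−20.32)²/20.32 + (27−23.94)²/23.94 + (13−8.60)²/8.60 + (7−14.88)²/14.88 + (21−17.52)²/17.52 = 18.5203
df = 4

test statistic = 18.520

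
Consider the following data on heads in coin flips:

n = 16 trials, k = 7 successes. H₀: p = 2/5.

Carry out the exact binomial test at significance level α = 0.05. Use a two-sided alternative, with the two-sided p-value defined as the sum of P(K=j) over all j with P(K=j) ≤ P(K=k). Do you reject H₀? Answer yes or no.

Exact binomial: n=16, k=7, p₀=2/5=0.4000
P(X=j) = C(n,j)·p₀^j·(1−p₀)^(n−j); p = Σ P(X=j) over j with P(X=j) ≤ P(X=7)
p-value (two-sided) = 0.80167
At α=0.05: p ≥ α → fail to reject H₀

reject H₀: no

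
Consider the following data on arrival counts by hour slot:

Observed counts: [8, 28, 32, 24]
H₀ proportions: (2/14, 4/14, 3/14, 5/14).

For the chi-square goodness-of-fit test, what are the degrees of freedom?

df = k − 1 = 4 − 1 = 3

degrees of freedom = 3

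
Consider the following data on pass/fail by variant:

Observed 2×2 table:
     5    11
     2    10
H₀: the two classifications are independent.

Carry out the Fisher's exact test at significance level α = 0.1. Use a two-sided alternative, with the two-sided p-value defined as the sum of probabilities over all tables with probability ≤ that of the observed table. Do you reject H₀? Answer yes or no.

reject H₀: no

Margins: r₁=16, r₂=12, c₁=7, c₂=21, n=28
p_obs = C(16,5)·C(12,2)/C(28,7); sum pmf over tables with pmf ≤ p_obs
p-value (two-sided) = 0.66184
At α=0.1: p ≥ α → fail to reject H₀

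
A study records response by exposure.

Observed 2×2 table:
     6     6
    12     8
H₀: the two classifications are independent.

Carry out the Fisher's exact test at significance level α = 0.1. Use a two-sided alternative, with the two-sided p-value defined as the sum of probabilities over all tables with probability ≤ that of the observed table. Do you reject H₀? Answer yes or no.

Margins: r₁=12, r₂=20, c₁=18, c₂=14, n=32
p_obs = C(12,6)·C(20,12)/C(32,18); sum pmf over tables with pmf ≤ p_obs
p-value (two-sided) = 0.71783
At α=0.1: p ≥ α → fail to reject H₀

reject H₀: no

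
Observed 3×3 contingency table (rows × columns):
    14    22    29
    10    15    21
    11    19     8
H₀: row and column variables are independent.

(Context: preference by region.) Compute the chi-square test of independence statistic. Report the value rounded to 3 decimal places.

Row totals [65, 46, 38], col totals [35, 56, 58], n=149
χ² = (14−15.27)²/15.27 + (22−24.43)²/24.43 + (29−25.30)²/25.30 + (10−10.81)²/10.81 + (15−17.29)²/17.29 + (21−17.91)²/17.91 + (11−8.93)²/8.93 + (19−14.28)²/14.28 + (8−14.79)²/14.79 = 6.9442
df = 4

test statistic = 6.944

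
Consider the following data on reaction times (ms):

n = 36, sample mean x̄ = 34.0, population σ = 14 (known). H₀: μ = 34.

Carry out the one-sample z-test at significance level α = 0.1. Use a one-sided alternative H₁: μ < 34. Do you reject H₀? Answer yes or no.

reject H₀: no

SE = σ/√n = 14/√36 = 2.3333
z = (x̄−μ₀)/SE = (34.0−34)/2.3333 = 0.0000
p-value (one-sided, H₁ less) = 0.50000
At α=0.1: p ≥ α → fail to reject H₀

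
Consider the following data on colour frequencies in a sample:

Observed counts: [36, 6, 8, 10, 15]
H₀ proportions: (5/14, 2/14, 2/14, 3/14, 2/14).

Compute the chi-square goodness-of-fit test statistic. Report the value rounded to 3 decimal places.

n = 75; E_i = n·p_i = [26.79, 10.71, 10.71, 16.07, 10.71]
χ² = (36−26.79)²/26.79 + (6−10.71)²/10.71 + (8−10.71)²/10.71 + (10−16.07)²/16.07 + (15−10.71)²/10.71 = 9.9396
df = 4

test statistic = 9.940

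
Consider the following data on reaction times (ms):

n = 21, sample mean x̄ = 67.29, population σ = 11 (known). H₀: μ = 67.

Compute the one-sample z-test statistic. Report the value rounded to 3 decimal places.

test statistic = 0.121

SE = σ/√n = 11/√21 = 2.4004
z = (x̄−μ₀)/SE = (67.29−67)/2.4004 = 0.1208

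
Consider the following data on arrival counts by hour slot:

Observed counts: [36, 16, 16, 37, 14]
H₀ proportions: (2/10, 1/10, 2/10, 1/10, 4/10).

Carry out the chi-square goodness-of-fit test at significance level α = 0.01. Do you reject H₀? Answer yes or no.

reject H₀: yes

n = 119; E_i = n·p_i = [23.80, 11.90, 23.80, 11.90, 47.60]
χ² = (36−23.80)²/23.80 + (16−11.90)²/11.90 + (16−23.80)²/23.80 + (37−11.90)²/11.90 + (14−47.60)²/47.60 = 86.8824
df = 4
p-value (upper-tail) = 0.00000
At α=0.01: p < α → reject H₀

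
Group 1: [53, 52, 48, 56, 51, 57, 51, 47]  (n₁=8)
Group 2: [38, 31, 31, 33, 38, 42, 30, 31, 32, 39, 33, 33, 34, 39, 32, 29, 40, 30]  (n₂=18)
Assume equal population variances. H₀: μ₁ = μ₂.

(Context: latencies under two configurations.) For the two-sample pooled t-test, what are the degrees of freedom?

df = n₁ + n₂ − 2 = 8 + 18 − 2 = 24

degrees of freedom = 24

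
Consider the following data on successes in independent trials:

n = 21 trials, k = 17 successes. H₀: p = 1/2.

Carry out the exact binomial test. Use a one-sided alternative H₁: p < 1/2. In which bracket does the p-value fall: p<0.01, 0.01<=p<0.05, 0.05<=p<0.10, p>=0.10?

Exact binomial: n=21, k=17, p₀=1/2=0.5000
P(X≤17) from Σ C(n,i)·p₀^i·(1−p₀)^(n−i)
p-value (one-sided, H₁ less) = 0.99926
→ bracket: p>=0.10

p-value bracket: p>=0.10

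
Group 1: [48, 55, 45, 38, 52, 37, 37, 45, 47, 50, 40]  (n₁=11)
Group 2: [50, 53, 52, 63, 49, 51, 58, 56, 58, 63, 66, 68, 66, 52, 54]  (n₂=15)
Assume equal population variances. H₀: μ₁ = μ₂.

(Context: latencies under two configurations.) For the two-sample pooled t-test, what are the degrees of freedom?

degrees of freedom = 24

df = n₁ + n₂ − 2 = 11 + 15 − 2 = 24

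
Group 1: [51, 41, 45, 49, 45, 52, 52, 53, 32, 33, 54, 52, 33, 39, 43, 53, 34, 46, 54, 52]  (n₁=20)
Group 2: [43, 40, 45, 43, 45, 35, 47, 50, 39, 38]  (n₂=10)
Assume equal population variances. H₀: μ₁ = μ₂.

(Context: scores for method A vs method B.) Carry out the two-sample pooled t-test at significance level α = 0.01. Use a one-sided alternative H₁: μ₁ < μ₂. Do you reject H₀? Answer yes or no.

reject H₀: no

x̄₁=45.650, s₁=7.829, n₁=20
x̄₂=42.500, s₂=4.528, n₂=10
s_p² = [19·7.829² + 9·4.528²]/28 = 48.1804
SE = √(s_p²·(1/20+1/10)) = 2.6883
t = (45.650−42.500)/2.6883 = 1.1717
df = 28
p-value (one-sided, H₁ less) = 0.87441
At α=0.01: p ≥ α → fail to reject H₀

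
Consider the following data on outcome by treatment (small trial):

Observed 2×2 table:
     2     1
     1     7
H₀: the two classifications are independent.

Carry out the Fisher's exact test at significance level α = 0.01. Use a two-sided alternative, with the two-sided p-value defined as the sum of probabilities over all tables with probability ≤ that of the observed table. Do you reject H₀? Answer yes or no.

Margins: r₁=3, r₂=8, c₁=3, c₂=8, n=11
p_obs = C(3,2)·C(8,1)/C(11,3); sum pmf over tables with pmf ≤ p_obs
p-value (two-sided) = 0.15152
At α=0.01: p ≥ α → fail to reject H₀

reject H₀: no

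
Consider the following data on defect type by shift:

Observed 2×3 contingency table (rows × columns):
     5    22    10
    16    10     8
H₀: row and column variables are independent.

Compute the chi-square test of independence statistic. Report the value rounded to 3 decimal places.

Row totals [37, 34], col totals [21, 32, 18], n=71
χ² = (5−10.94)²/10.94 + (22−16.68)²/16.68 + (10−9.38)²/9.38 + (16−10.06)²/10.06 + (10−15.32)²/15.32 + (8−8.62)²/8.62 = 10.3759
df = 2

test statistic = 10.376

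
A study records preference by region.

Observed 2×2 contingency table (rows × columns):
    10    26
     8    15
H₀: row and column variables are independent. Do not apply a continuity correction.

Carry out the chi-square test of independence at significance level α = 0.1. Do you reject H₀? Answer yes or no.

reject H₀: no

Row totals [36, 23], col totals [18, 41], n=59
χ² = (10−10.98)²/10.98 + (26−25.02)²/25.02 + (8−7.02)²/7.02 + (15−15.98)²/15.98 = 0.3248
df = 1
p-value (upper-tail) = 0.56873
At α=0.1: p ≥ α → fail to reject H₀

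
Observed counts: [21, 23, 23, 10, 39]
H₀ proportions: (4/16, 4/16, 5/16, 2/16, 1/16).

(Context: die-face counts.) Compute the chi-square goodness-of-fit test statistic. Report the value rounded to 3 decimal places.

test statistic = 148.731

n = 116; E_i = n·p_i = [29.00, 29.00, 36.25, 14.50, 7.25]
χ² = (21−29.00)²/29.00 + (23−29.00)²/29.00 + (23−36.25)²/36.25 + (10−14.50)²/14.50 + (39−7.25)²/7.25 = 148.7310
df = 4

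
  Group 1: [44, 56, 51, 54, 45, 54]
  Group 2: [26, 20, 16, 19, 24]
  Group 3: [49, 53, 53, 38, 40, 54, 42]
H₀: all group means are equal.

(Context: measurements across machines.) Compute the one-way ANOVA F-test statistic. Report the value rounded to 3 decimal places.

Group means [50.67, 21.00, 47.00], grand mean 41.000
SSB = Σnᵢ(x̄ᵢ−x̄)² = 2812.667; SSW = ΣΣ(x−x̄ᵢ)² = 471.333
MSB = 2812.667/2 = 1406.3333; MSW = 471.333/15 = 31.4222
F = MSB/MSW = 44.7560
df = (2, 15)

test statistic = 44.756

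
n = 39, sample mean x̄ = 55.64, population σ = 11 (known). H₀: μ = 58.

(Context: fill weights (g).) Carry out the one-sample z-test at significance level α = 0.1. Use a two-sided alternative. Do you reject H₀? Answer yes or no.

reject H₀: no

SE = σ/√n = 11/√39 = 1.7614
z = (x̄−μ₀)/SE = (55.64−58)/1.7614 = -1.3398
p-value (two-sided) = 0.18030
At α=0.1: p ≥ α → fail to reject H₀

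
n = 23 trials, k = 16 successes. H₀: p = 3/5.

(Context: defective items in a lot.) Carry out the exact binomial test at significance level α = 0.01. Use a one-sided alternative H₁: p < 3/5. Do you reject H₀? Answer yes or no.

Exact binomial: n=23, k=16, p₀=3/5=0.6000
P(X≤16) from Σ C(n,i)·p₀^i·(1−p₀)^(n−i)
p-value (one-sided, H₁ less) = 0.87604
At α=0.01: p ≥ α → fail to reject H₀

reject H₀: no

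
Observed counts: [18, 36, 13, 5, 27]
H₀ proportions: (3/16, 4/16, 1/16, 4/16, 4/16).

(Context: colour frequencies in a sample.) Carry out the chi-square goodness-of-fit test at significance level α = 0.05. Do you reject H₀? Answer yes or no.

reject H₀: yes

n = 99; E_i = n·p_i = [18.56, 24.75, 6.19, 24.75, 24.75]
χ² = (18−18.56)²/18.56 + (36−24.75)²/24.75 + (13−6.19)²/6.19 + (5−24.75)²/24.75 + (27−24.75)²/24.75 = 28.5960
df = 4
p-value (upper-tail) = 0.00001
At α=0.05: p < α → reject H₀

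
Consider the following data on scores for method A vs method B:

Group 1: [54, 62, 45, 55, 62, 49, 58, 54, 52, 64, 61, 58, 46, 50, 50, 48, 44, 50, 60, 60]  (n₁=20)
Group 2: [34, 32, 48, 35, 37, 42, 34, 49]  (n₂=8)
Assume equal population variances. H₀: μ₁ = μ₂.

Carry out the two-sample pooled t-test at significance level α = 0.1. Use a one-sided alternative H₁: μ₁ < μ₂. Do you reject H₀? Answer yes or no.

x̄₁=54.100, s₁=6.240, n₁=20
x̄₂=38.875, s₂=6.643, n₂=8
s_p² = [19·6.240² + 7·6.643²]/26 = 40.3337
SE = √(s_p²·(1/20+1/8)) = 2.6568
t = (54.100−38.875)/2.6568 = 5.7307
df = 26
p-value (one-sided, H₁ less) = 1.00000
At α=0.1: p ≥ α → fail to reject H₀

reject H₀: no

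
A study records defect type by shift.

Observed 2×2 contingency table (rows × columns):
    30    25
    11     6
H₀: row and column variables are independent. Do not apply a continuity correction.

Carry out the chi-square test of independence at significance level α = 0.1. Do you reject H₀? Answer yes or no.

Row totals [55, 17], col totals [41, 31], n=72
χ² = (30−31.32)²/31.32 + (25−23.68)²/23.68 + (11−9.68)²/9.68 + (6−7.32)²/7.32 = 0.5468
df = 1
p-value (upper-tail) = 0.45963
At α=0.1: p ≥ α → fail to reject H₀

reject H₀: no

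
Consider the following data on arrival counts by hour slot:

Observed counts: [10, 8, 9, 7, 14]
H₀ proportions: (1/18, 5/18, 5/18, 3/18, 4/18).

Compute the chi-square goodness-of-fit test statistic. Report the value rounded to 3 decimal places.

n = 48; E_i = n·p_i = [2.67, 13.33, 13.33, 8.00, 10.67]
χ² = (10−2.67)²/2.67 + (8−13.33)²/13.33 + (9−13.33)²/13.33 + (7−8.00)²/8.00 + (14−10.67)²/10.67 = 24.8750
df = 4

test statistic = 24.875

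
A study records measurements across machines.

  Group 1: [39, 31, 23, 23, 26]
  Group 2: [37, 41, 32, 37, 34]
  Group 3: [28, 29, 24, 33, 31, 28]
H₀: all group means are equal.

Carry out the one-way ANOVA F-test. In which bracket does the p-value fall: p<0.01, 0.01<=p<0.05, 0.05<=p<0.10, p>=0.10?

Group means [28.40, 36.20, 28.83], grand mean 31.000
SSB = Σnᵢ(x̄ᵢ−x̄)² = 197.167; SSW = ΣΣ(x−x̄ᵢ)² = 276.833
MSB = 197.167/2 = 98.5833; MSW = 276.833/13 = 21.2949
F = MSB/MSW = 4.6294
df = (2, 13)
p-value (upper-tail) = 0.03033
→ bracket: 0.01<=p<0.05

p-value bracket: 0.01<=p<0.05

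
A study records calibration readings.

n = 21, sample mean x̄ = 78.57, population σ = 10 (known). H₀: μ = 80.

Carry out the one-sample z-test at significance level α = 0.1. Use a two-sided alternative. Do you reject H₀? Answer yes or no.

reject H₀: no

SE = σ/√n = 10/√21 = 2.1822
z = (x̄−μ₀)/SE = (78.57−80)/2.1822 = -0.6553
p-value (two-sided) = 0.51227
At α=0.1: p ≥ α → fail to reject H₀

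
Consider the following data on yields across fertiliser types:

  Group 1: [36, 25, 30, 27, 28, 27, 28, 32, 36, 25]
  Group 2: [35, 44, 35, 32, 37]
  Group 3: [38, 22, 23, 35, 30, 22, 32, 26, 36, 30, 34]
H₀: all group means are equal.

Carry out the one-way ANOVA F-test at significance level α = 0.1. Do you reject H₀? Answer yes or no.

Group means [29.40, 36.60, 29.82], grand mean 30.962
SSB = Σnᵢ(x̄ᵢ−x̄)² = 197.725; SSW = ΣΣ(x−x̄ᵢ)² = 567.236
MSB = 197.725/2 = 98.8626; MSW = 567.236/23 = 24.6625
F = MSB/MSW = 4.0086
df = (2, 23)
p-value (upper-tail) = 0.03209
At α=0.1: p < α → reject H₀

reject H₀: yes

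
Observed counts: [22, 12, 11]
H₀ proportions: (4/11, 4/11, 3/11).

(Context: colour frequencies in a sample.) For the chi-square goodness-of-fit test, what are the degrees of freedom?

degrees of freedom = 2

df = k − 1 = 3 − 1 = 2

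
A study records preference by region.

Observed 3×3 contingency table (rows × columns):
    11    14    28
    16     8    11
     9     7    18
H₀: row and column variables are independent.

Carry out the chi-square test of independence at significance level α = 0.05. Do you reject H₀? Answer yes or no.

Row totals [53, 35, 34], col totals [36, 29, 57], n=122
χ² = (11−15.64)²/15.64 + (14−12.60)²/12.60 + (28−24.76)²/24.76 + (16−10.33)²/10.33 + (8−8.32)²/8.32 + (11−16.35)²/16.35 + (9−10.03)²/10.03 + (7−8.08)²/8.08 + (18−15.89)²/15.89 = 7.3676
df = 4
p-value (upper-tail) = 0.11769
At α=0.05: p ≥ α → fail to reject H₀

reject H₀: no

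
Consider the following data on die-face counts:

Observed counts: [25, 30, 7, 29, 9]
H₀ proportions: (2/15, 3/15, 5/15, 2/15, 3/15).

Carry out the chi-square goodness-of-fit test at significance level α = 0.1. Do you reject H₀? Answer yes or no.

reject H₀: yes

n = 100; E_i = n·p_i = [13.33, 20.00, 33.33, 13.33, 20.00]
χ² = (25−13.33)²/13.33 + (30−20.00)²/20.00 + (7−33.33)²/33.33 + (29−13.33)²/13.33 + (9−20.00)²/20.00 = 60.4700
df = 4
p-value (upper-tail) = 0.00000
At α=0.1: p < α → reject H₀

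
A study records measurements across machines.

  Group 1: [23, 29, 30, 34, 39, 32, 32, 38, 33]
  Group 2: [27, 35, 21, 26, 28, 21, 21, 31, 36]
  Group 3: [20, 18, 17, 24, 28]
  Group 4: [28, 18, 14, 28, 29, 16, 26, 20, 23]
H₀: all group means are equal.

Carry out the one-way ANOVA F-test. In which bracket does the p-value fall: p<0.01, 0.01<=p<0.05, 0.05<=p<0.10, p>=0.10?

p-value bracket: p<0.01

Group means [32.22, 27.33, 21.40, 22.44], grand mean 26.406
SSB = Σnᵢ(x̄ᵢ−x̄)² = 578.741; SSW = ΣΣ(x−x̄ᵢ)² = 792.978
MSB = 578.741/3 = 192.9137; MSW = 792.978/28 = 28.3206
F = MSB/MSW = 6.8118
df = (3, 28)
p-value (upper-tail) = 0.00137
→ bracket: p<0.01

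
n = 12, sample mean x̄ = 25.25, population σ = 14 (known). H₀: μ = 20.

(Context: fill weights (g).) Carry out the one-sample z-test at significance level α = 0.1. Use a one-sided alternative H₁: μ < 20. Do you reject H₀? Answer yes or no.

SE = σ/√n = 14/√12 = 4.0415
z = (x̄−μ₀)/SE = (25.25−20)/4.0415 = 1.2990
p-value (one-sided, H₁ less) = 0.90303
At α=0.1: p ≥ α → fail to reject H₀

reject H₀: no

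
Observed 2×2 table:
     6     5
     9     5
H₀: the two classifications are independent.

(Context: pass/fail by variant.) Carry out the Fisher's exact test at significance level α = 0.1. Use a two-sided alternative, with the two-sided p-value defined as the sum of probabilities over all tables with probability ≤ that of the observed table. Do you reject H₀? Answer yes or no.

reject H₀: no

Margins: r₁=11, r₂=14, c₁=15, c₂=10, n=25
p_obs = C(11,6)·C(14,9)/C(25,15); sum pmf over tables with pmf ≤ p_obs
p-value (two-sided) = 0.69683
At α=0.1: p ≥ α → fail to reject H₀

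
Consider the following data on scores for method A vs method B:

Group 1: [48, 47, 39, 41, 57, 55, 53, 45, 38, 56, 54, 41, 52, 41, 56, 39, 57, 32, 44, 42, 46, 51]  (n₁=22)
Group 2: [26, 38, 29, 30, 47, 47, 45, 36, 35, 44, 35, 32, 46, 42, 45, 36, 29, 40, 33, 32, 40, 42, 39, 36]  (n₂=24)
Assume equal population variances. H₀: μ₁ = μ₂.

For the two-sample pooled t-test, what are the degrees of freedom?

degrees of freedom = 44

df = n₁ + n₂ − 2 = 22 + 24 − 2 = 44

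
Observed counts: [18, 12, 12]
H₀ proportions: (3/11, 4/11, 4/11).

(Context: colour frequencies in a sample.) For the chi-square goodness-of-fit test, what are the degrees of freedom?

df = k − 1 = 3 − 1 = 2

degrees of freedom = 2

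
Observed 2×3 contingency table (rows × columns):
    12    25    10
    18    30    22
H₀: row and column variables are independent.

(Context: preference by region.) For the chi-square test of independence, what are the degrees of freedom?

degrees of freedom = 2

df = (r−1)(c−1) = (2−1)·(3−1) = 2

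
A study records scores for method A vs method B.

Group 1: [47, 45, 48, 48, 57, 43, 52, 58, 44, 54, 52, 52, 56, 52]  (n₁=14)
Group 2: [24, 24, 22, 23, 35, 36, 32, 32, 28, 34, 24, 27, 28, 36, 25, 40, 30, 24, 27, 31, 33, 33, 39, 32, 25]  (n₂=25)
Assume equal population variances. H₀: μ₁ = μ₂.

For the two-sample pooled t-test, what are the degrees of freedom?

df = n₁ + n₂ − 2 = 14 + 25 − 2 = 37

degrees of freedom = 37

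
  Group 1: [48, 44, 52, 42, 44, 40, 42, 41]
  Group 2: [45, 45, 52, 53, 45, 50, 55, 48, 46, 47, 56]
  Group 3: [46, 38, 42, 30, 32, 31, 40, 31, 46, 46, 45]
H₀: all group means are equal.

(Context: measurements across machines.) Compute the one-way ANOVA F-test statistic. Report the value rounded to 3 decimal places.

test statistic = 11.017

Group means [44.12, 49.27, 38.82], grand mean 44.067
SSB = Σnᵢ(x̄ᵢ−x̄)² = 601.173; SSW = ΣΣ(x−x̄ᵢ)² = 736.693
MSB = 601.173/2 = 300.5867; MSW = 736.693/27 = 27.2849
F = MSB/MSW = 11.0166
df = (2, 27)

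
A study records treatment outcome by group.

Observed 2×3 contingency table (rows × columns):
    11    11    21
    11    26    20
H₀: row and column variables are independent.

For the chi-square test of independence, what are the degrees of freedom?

df = (r−1)(c−1) = (2−1)·(3−1) = 2

degrees of freedom = 2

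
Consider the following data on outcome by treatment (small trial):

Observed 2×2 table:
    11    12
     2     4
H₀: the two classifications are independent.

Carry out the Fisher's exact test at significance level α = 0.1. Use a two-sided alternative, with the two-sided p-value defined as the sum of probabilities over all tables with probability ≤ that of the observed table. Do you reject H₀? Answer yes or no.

Margins: r₁=23, r₂=6, c₁=13, c₂=16, n=29
p_obs = C(23,11)·C(6,2)/C(29,13); sum pmf over tables with pmf ≤ p_obs
p-value (two-sided) = 0.66284
At α=0.1: p ≥ α → fail to reject H₀

reject H₀: no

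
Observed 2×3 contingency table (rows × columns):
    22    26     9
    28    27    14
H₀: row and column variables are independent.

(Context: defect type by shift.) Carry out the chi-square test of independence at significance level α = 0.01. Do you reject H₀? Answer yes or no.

reject H₀: no

Row totals [57, 69], col totals [50, 53, 23], n=126
χ² = (22−22.62)²/22.62 + (26−23.98)²/23.98 + (9−10.40)²/10.40 + (28−27.38)²/27.38 + (27−29.02)²/29.02 + (14−12.60)²/12.60 = 0.6892
df = 2
p-value (upper-tail) = 0.70850
At α=0.01: p ≥ α → fail to reject H₀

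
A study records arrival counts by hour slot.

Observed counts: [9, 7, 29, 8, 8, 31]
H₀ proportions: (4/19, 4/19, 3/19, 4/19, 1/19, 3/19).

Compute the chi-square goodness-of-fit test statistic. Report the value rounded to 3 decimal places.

test statistic = 55.284

n = 92; E_i = n·p_i = [19.37, 19.37, 14.53, 19.37, 4.84, 14.53]
χ² = (9−19.37)²/19.37 + (7−19.37)²/19.37 + (29−14.53)²/14.53 + (8−19.37)²/19.37 + (8−4.84)²/4.84 + (31−14.53)²/14.53 = 55.2844
df = 5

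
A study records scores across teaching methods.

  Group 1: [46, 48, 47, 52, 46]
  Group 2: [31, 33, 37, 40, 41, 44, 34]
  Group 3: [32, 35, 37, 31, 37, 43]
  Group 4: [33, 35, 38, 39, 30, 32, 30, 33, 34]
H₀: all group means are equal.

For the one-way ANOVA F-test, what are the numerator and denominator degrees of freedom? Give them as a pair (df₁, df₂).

degrees of freedom = [3, 23]

k = 4 groups, N = 27 total
df = (k−1, N−k) = (4−1, 27−4) = (3, 23)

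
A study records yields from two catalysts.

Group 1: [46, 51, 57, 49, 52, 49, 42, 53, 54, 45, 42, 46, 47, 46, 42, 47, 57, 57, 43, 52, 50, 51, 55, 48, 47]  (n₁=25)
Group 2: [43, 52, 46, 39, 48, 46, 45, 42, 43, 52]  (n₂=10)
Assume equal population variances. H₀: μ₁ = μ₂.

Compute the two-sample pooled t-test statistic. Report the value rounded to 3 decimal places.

x̄₁=49.120, s₁=4.720, n₁=25
x̄₂=45.600, s₂=4.195, n₂=10
s_p² = [24·4.720² + 9·4.195²]/33 = 21.0012
SE = √(s_p²·(1/25+1/10)) = 1.7147
t = (49.120−45.600)/1.7147 = 2.0528
df = 33

test statistic = 2.053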